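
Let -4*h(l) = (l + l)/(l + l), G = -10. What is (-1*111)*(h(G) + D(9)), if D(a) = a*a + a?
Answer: -39849/4 ≈ -9962.3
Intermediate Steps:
h(l) = -¼ (h(l) = -(l + l)/(4*(l + l)) = -2*l/(4*(2*l)) = -2*l*1/(2*l)/4 = -¼*1 = -¼)
D(a) = a + a² (D(a) = a² + a = a + a²)
(-1*111)*(h(G) + D(9)) = (-1*111)*(-¼ + 9*(1 + 9)) = -111*(-¼ + 9*10) = -111*(-¼ + 90) = -111*359/4 = -39849/4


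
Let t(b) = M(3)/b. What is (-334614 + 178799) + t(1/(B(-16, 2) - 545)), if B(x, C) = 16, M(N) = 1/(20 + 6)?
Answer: -4051719/26 ≈ -1.5584e+5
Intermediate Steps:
M(N) = 1/26
t(b) = 1/(26*b)
(-334614 + 178799) + t(1/(B(-16, 2) - 545)) = (-334614 + 178799) + 1/(26*(1/(16 - 545))) = -155815 + 1/(26*(1/(-529))) = -155815 + 1/(26*(-1/529)) = -155815 + (1/26)*(-529) = -155815 - 529/26 = -4051719/26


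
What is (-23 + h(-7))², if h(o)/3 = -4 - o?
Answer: 196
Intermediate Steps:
h(o) = -12 - 3*o (h(o) = 3*(-4 - o) = -12 - 3*o)
(-23 + h(-7))² = (-23 + (-12 - 3*(-7)))² = (-23 + (-12 + 21))² = (-23 + 9)² = (-14)² = 196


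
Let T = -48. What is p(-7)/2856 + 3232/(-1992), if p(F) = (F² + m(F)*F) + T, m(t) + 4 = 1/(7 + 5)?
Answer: -4586993/2844576 ≈ -1.6125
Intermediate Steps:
m(t) = -47/12 (m(t) = -4 + 1/(7 + 5) = -4 + 1/12 = -47/12)
p(F) = -48 + F² - 47*F/12 (p(F) = (F² - 47*F/12) - 48 = -48 + F² - 47*F/12)
p(-7)/2856 + 3232/(-1992) = (-48 + (-7)² - 47/12*(-7))/2856 + 3232/(-1992) = (-48 + 49 + 329/12)*(1/2856) + 3232*(-1/1992) = (341/12)*(1/2856) - 404/249 = 341/34272 - 404/249 = -4586993/2844576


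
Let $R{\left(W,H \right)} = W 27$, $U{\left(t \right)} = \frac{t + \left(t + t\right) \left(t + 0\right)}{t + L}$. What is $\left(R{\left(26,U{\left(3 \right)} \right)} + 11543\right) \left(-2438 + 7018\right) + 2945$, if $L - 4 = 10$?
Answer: $56085045$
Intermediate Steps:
$L = 14$ ($L = 4 + 10 = 14$)
$U{\left(t \right)} = \frac{t + 2 t^{2}}{14 + t}$ ($U{\left(t \right)} = \frac{t + \left(t + t\right) \left(t + 0\right)}{t + 14} = \frac{t + 2 t t}{14 + t} = \frac{t + 2 t^{2}}{14 + t}$)
$R{\left(W,H \right)} = 27 W$
$\left(R{\left(26,U{\left(3 \right)} \right)} + 11543\right) \left(-2438 + 7018\right) + 2945 = \left(27 \cdot 26 + 11543\right) \left(-2438 + 7018\right) + 2945 = \left(702 + 11543\right) 4580 + 2945 = 12245 \cdot 4580 + 2945 = 56082100 + 2945 = 56085045$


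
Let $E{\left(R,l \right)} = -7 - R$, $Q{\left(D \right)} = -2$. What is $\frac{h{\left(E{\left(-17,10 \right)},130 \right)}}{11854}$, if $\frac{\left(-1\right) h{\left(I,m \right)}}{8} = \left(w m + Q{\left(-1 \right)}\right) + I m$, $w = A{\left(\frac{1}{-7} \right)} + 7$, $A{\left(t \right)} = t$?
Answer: $- \frac{61304}{41489} \approx -1.4776$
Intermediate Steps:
$w = \frac{48}{7}$ ($w = \frac{1}{-7} + 7 = - \frac{1}{7} + 7 = \frac{48}{7} \approx 6.8571$)
$h{\left(I,m \right)} = 16 - \frac{384 m}{7} - 8 I m$ ($h{\left(I,m \right)} = - 8 \left(\left(\frac{48 m}{7} - 2\right) + I m\right) = - 8 \left(\left(-2 + \frac{48 m}{7}\right) + I m\right) = - 8 \left(-2 + \frac{48 m}{7} + I m\right) = 16 - \frac{384 m}{7} - 8 I m$)
$\frac{h{\left(E{\left(-17,10 \right)},130 \right)}}{11854} = \frac{16 - \frac{49920}{7} - 8 \left(-7 - -17\right) 130}{11854} = \left(16 - \frac{49920}{7} - 8 \left(-7 + 17\right) 130\right) \frac{1}{11854} = \left(16 - \frac{49920}{7} - 80 \cdot 130\right) \frac{1}{11854} = \left(16 - \frac{49920}{7} - 10400\right) \frac{1}{11854} = \left(- \frac{122608}{7}\right) \frac{1}{11854} = - \frac{61304}{41489}$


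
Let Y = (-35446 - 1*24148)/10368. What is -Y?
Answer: 29797/5184 ≈ 5.7479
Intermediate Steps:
Y = -29797/5184 (Y = (-35446 - 24148)*(1/10368) = -59594*1/10368 = -29797/5184 ≈ -5.7479)
-Y = -1*(-29797/5184) = 29797/5184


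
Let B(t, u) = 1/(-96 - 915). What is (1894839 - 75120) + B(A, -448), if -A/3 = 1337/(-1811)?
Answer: 1839735908/1011 ≈ 1.8197e+6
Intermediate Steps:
A = 4011/1811 (A = -4011/(-1811) = -4011*(-1)/1811 = -3*(-1337/1811) = 4011/1811 ≈ 2.2148)
B(t, u) = -1/1011 (B(t, u) = 1/(-1011) = -1/1011)
(1894839 - 75120) + B(A, -448) = (1894839 - 75120) - 1/1011 = 1819719 - 1/1011 = 1839735908/1011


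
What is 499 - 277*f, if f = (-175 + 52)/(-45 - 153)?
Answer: 21577/66 ≈ 326.92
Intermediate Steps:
f = 41/66 (f = -123/(-198) = -123*(-1/198) = 41/66 ≈ 0.62121)
499 - 277*f = 499 - 277*41/66 = 499 - 11357/66 = 21577/66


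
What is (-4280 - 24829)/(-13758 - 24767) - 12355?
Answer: -475947266/38525 ≈ -12354.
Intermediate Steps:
(-4280 - 24829)/(-13758 - 24767) - 12355 = -29109/(-38525) - 12355 = -29109*(-1/38525) - 12355 = 29109/38525 - 12355 = -475947266/38525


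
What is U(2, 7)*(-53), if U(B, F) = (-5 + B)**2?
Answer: -477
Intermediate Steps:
U(2, 7)*(-53) = (-5 + 2)**2*(-53) = (-3)**2*(-53) = 9*(-53) = -477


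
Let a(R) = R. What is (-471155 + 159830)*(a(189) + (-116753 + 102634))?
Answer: 4336757250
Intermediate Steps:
(-471155 + 159830)*(a(189) + (-116753 + 102634)) = (-471155 + 159830)*(189 + (-116753 + 102634)) = -311325*(189 - 14119) = -311325*(-13930) = 4336757250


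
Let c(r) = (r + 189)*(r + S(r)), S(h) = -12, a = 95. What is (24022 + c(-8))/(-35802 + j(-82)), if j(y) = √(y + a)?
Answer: -56187108/98598707 - 20402*√13/1281783191 ≈ -0.56991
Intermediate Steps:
j(y) = √(95 + y) (j(y) = √(y + 95) = √(95 + y))
c(r) = (-12 + r)*(189 + r) (c(r) = (r + 189)*(r - 12) = (189 + r)*(-12 + r) = (-12 + r)*(189 + r))
(24022 + c(-8))/(-35802 + j(-82)) = (24022 + (-2268 + (-8)² + 177*(-8)))/(-35802 + √(95 - 82)) = (24022 + (-2268 + 64 - 1416))/(-35802 + √13) = (24022 - 3620)/(-35802 + √13) = 20402/(-35802 + √13)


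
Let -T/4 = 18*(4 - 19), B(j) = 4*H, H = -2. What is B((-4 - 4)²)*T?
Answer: -8640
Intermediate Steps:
B(j) = -8 (B(j) = 4*(-2) = -8)
T = 1080 (T = -72*(4 - 19) = -72*(-15) = -4*(-270) = 1080)
B((-4 - 4)²)*T = -8*1080 = -8640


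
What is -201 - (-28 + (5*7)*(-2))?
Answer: -103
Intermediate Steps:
-201 - (-28 + (5*7)*(-2)) = -201 - (-28 + 35*(-2)) = -201 - (-28 - 70) = -201 - 1*(-98) = -201 + 98 = -103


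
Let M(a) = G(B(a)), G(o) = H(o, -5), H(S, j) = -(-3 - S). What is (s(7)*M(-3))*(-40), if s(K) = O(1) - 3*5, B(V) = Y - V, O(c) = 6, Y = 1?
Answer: 2520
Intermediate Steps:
B(V) = 1 - V
H(S, j) = 3 + S
s(K) = -9 (s(K) = 6 - 3*5 = 6 - 15 = -9)
G(o) = 3 + o
M(a) = 4 - a (M(a) = 3 + (1 - a) = 4 - a)
(s(7)*M(-3))*(-40) = -9*(4 - 1*(-3))*(-40) = -9*(4 + 3)*(-40) = -9*7*(-40) = -63*(-40) = 2520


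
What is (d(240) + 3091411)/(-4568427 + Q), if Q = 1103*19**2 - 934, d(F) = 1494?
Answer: -3092905/4171178 ≈ -0.74149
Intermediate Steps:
Q = 397249 (Q = 1103*361 - 934 = 398183 - 934 = 397249)
(d(240) + 3091411)/(-4568427 + Q) = (1494 + 3091411)/(-4568427 + 397249) = 3092905/(-4171178) = 3092905*(-1/4171178) = -3092905/4171178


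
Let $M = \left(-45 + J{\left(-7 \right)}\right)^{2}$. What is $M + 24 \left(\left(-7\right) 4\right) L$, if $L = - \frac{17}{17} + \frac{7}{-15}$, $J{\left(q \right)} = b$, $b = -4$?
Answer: $\frac{16933}{5} \approx 3386.6$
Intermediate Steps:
$J{\left(q \right)} = -4$
$L = - \frac{22}{15}$ ($L = \left(-17\right) \frac{1}{17} + 7 \left(- \frac{1}{15}\right) = -1 - \frac{7}{15} = - \frac{22}{15} \approx -1.4667$)
$M = 2401$ ($M = \left(-45 - 4\right)^{2} = \left(-49\right)^{2} = 2401$)
$M + 24 \left(\left(-7\right) 4\right) L = 2401 + 24 \left(\left(-7\right) 4\right) \left(- \frac{22}{15}\right) = 2401 + 24 \left(-28\right) \left(- \frac{22}{15}\right) = 2401 - - \frac{4928}{5} = 2401 + \frac{4928}{5} = \frac{16933}{5}$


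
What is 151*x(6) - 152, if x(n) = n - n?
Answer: -152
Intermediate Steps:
x(n) = 0
151*x(6) - 152 = 151*0 - 152 = 0 - 152 = -152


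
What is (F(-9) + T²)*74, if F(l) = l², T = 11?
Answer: 14948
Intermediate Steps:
(F(-9) + T²)*74 = ((-9)² + 11²)*74 = (81 + 121)*74 = 202*74 = 14948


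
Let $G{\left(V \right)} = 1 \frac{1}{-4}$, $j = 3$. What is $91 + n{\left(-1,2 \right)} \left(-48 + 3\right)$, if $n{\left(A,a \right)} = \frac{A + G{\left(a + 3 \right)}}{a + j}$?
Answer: $\frac{409}{4} \approx 102.25$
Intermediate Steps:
$G{\left(V \right)} = - \frac{1}{4}$ ($G{\left(V \right)} = 1 \left(- \frac{1}{4}\right) = - \frac{1}{4}$)
$n{\left(A,a \right)} = \frac{- \frac{1}{4} + A}{3 + a}$ ($n{\left(A,a \right)} = \frac{A - \frac{1}{4}}{a + 3} = \frac{- \frac{1}{4} + A}{3 + a}$)
$91 + n{\left(-1,2 \right)} \left(-48 + 3\right) = 91 + \frac{- \frac{1}{4} - 1}{3 + 2} \left(-48 + 3\right) = 91 + \frac{1}{5} \left(- \frac{5}{4}\right) \left(-45\right) = 91 - - \frac{45}{4} = 91 + \frac{45}{4} = \frac{409}{4}$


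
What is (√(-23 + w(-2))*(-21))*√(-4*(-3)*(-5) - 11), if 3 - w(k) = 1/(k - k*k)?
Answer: 7*√50694/2 ≈ 788.04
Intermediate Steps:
w(k) = 3 - 1/(k - k²) (w(k) = 3 - 1/(k - k*k) = 3 - 1/(k - k²))
(√(-23 + w(-2))*(-21))*√(-4*(-3)*(-5) - 11) = (√(-23 + (1 - 3*(-2) + 3*(-2)²)/((-2)*(-1 - 2)))*(-21))*√(-4*(-3)*(-5) - 11) = (√(-23 - ½*(1 + 6 + 3*4)/(-3))*(-21))*√(12*(-5) - 11) = (√(-23 - ½*(-⅓)*(1 + 6 + 12))*(-21))*√(-60 - 11) = (√(-23 - ½*(-⅓)*19)*(-21))*√(-71) = (√(-23 + 19/6)*(-21))*(I*√71) = (√(-119/6)*(-21))*(I*√71) = ((I*√714/6)*(-21))*(I*√71) = (-7*I*√714/2)*(I*√71) = 7*√50694/2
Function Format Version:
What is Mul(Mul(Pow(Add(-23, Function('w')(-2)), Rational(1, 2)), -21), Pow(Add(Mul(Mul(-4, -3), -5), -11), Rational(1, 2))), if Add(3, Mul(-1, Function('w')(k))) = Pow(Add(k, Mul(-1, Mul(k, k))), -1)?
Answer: Mul(Rational(7, 2), Pow(50694, Rational(1, 2))) ≈ 788.04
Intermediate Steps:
Function('w')(k) = Add(3, Mul(-1, Pow(Add(k, Mul(-1, Pow(k, 2))), -1))) (Function('w')(k) = Add(3, Mul(-1, Pow(Add(k, Mul(-1, Mul(k, k))), -1))) = Add(3, Mul(-1, Pow(Add(k, Mul(-1, Pow(k, 2))), -1))))
Mul(Mul(Pow(Add(-23, Function('w')(-2)), Rational(1, 2)), -21), Pow(Add(Mul(Mul(-4, -3), -5), -11), Rational(1, 2))) = Mul(Mul(Pow(Add(-23, Mul(Pow(-2, -1), Pow(Add(-1, -2), -1), Add(1, Mul(-3, -2), Mul(3, Pow(-2, 2))))), Rational(1, 2)), -21), Pow(Add(Mul(Mul(-4, -3), -5), -11), Rational(1, 2))) = Mul(Mul(Pow(Add(-23, Mul(Rational(-1, 2), Pow(-3, -1), Add(1, 6, Mul(3, 4)))), Rational(1, 2)), -21), Pow(Add(Mul(12, -5), -11), Rational(1, 2))) = Mul(Mul(Pow(Add(-23, Mul(Rational(-1, 2), Rational(-1, 3), Add(1, 6, 12))), Rational(1, 2)), -21), Pow(Add(-60, -11), Rational(1, 2))) = Mul(Mul(Pow(Add(-23, Mul(Rational(-1, 2), Rational(-1, 3), 19)), Rational(1, 2)), -21), Pow(-71, Rational(1, 2))) = Mul(Mul(Pow(Add(-23, Rational(19, 6)), Rational(1, 2)), -21), Mul(I, Pow(71, Rational(1, 2)))) = Mul(Mul(Pow(Rational(-119, 6), Rational(1, 2)), -21), Mul(I, Pow(71, Rational(1, 2)))) = Mul(Mul(Mul(Rational(1, 6), I, Pow(714, Rational(1, 2))), -21), Mul(I, Pow(71, Rational(1, 2)))) = Mul(Mul(Rational(-7, 2), I, Pow(714, Rational(1, 2))), Mul(I, Pow(71, Rational(1, 2)))) = Mul(Rational(7, 2), Pow(50694, Rational(1, 2)))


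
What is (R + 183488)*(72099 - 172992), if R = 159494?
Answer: -34604482926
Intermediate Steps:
(R + 183488)*(72099 - 172992) = (159494 + 183488)*(72099 - 172992) = 342982*(-100893) = -34604482926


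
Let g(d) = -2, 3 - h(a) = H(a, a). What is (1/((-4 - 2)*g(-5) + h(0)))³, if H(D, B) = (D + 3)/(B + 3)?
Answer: 1/2744 ≈ 0.00036443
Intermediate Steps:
H(D, B) = (3 + D)/(3 + B)
h(a) = 2 (h(a) = 3 - (3 + a)/(3 + a) = 3 - 1*1 = 3 - 1 = 2)
(1/((-4 - 2)*g(-5) + h(0)))³ = (1/((-4 - 2)*(-2) + 2))³ = (1/(-6*(-2) + 2))³ = (1/(12 + 2))³ = (1/14)³ = 1/2744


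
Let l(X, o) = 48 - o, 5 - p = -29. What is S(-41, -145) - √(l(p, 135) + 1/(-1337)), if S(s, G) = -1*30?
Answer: -30 - 4*I*√9719990/1337 ≈ -30.0 - 9.3274*I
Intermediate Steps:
p = 34 (p = 5 - 1*(-29) = 5 + 29 = 34)
S(s, G) = -30
S(-41, -145) - √(l(p, 135) + 1/(-1337)) = -30 - √((48 - 1*135) + 1/(-1337)) = -30 - √((48 - 135) - 1/1337) = -30 - √(-87 - 1/1337) = -30 - √(-116320/1337) = -30 - 4*I*√9719990/1337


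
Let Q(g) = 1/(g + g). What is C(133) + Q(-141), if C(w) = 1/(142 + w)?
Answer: 7/77550 ≈ 9.0264e-5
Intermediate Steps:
Q(g) = 1/(2*g)
C(133) + Q(-141) = 1/(142 + 133) + (½)/(-141) = 1/275 + (½)*(-1/141) = 1/275 - 1/282 = 7/77550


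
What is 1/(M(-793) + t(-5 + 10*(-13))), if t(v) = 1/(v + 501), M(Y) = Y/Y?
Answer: 366/367 ≈ 0.99728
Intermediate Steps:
M(Y) = 1
t(v) = 1/(501 + v)
1/(M(-793) + t(-5 + 10*(-13))) = 1/(1 + 1/(501 + (-5 + 10*(-13)))) = 1/(1 + 1/(501 + (-5 - 130))) = 1/(1 + 1/(501 - 135)) = 1/(1 + 1/366) = 1/(367/366) = 366/367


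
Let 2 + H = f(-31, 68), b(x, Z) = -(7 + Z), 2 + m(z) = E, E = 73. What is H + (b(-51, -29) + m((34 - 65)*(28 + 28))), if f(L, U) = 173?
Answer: 264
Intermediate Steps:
m(z) = 71 (m(z) = -2 + 73 = 71)
b(x, Z) = -7 - Z
H = 171 (H = -2 + 173 = 171)
H + (b(-51, -29) + m((34 - 65)*(28 + 28))) = 171 + ((-7 - 1*(-29)) + 71) = 171 + ((-7 + 29) + 71) = 171 + (22 + 71) = 171 + 93 = 264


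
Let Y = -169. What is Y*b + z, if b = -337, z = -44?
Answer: 56909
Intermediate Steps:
Y*b + z = -169*(-337) - 44 = 56953 - 44 = 56909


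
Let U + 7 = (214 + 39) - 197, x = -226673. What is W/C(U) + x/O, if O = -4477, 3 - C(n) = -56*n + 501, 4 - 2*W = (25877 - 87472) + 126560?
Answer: 727384719/20110684 ≈ 36.169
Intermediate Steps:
W = -64961/2 (W = 2 - ((25877 - 87472) + 126560)/2 = 2 - (-61595 + 126560)/2 = 2 - ½*64965 = 2 - 64965/2 = -64961/2 ≈ -32481.)
U = 49 (U = -7 + ((214 + 39) - 197) = -7 + (253 - 197) = -7 + 56 = 49)
C(n) = -498 + 56*n (C(n) = 3 - (-56*n + 501) = 3 - (501 - 56*n) = 3 + (-501 + 56*n) = -498 + 56*n)
W/C(U) + x/O = -64961/(2*(-498 + 56*49)) - 226673/(-4477) = -64961/(2*(-498 + 2744)) - 226673*(-1/4477) = -64961/2/2246 + 226673/4477 = -64961/2*1/2246 + 226673/4477 = -64961/4492 + 226673/4477 = 727384719/20110684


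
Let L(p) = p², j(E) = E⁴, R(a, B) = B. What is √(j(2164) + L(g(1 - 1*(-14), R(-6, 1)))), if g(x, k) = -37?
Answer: √21929514948185 ≈ 4.6829e+6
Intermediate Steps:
√(j(2164) + L(g(1 - 1*(-14), R(-6, 1)))) = √(2164⁴ + (-37)²) = √(21929514946816 + 1369) = √21929514948185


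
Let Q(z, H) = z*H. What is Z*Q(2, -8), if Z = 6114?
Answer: -97824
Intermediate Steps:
Q(z, H) = H*z
Z*Q(2, -8) = 6114*(-8*2) = 6114*(-16) = -97824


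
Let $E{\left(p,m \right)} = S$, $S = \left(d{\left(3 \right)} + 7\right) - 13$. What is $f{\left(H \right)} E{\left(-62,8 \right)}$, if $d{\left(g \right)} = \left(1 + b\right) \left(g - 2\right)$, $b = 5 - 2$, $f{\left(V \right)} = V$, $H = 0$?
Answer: $0$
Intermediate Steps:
$b = 3$
$d{\left(g \right)} = -8 + 4 g$ ($d{\left(g \right)} = \left(1 + 3\right) \left(g - 2\right) = 4 \left(-2 + g\right) = -8 + 4 g$)
$S = -2$ ($S = \left(\left(-8 + 4 \cdot 3\right) + 7\right) - 13 = \left(\left(-8 + 12\right) + 7\right) - 13 = \left(4 + 7\right) - 13 = 11 - 13 = -2$)
$E{\left(p,m \right)} = -2$
$f{\left(H \right)} E{\left(-62,8 \right)} = 0 \left(-2\right) = 0$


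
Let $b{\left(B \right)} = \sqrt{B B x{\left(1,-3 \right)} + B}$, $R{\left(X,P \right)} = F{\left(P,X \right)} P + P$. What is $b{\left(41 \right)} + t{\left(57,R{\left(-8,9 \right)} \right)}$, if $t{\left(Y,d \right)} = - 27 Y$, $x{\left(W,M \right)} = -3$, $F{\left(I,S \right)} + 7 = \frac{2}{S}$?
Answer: $-1539 + i \sqrt{5002} \approx -1539.0 + 70.725 i$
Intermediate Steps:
$F{\left(I,S \right)} = -7 + \frac{2}{S}$
$R{\left(X,P \right)} = P + P \left(-7 + \frac{2}{X}\right)$ ($R{\left(X,P \right)} = \left(-7 + \frac{2}{X}\right) P + P = P \left(-7 + \frac{2}{X}\right) + P = P + P \left(-7 + \frac{2}{X}\right)$)
$b{\left(B \right)} = \sqrt{B - 3 B^{2}}$ ($b{\left(B \right)} = \sqrt{B B \left(-3\right) + B} = \sqrt{B^{2} \left(-3\right) + B} = \sqrt{- 3 B^{2} + B} = \sqrt{B - 3 B^{2}}$)
$b{\left(41 \right)} + t{\left(57,R{\left(-8,9 \right)} \right)} = \sqrt{41 \left(1 - 123\right)} - 1539 = \sqrt{41 \left(-122\right)} - 1539 = \sqrt{-5002} - 1539 = i \sqrt{5002} - 1539 = -1539 + i \sqrt{5002}$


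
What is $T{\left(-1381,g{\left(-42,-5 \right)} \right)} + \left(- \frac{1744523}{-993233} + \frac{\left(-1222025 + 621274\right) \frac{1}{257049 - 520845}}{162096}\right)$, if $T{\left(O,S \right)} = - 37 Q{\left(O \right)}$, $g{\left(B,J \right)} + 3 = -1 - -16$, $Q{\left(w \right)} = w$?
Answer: $\frac{2170211074792191929567}{42470917625492928} \approx 51099.0$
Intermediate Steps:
$g{\left(B,J \right)} = 12$ ($g{\left(B,J \right)} = -3 - -15 = -3 + \left(-1 + 16\right) = -3 + 15 = 12$)
$T{\left(O,S \right)} = - 37 O$
$T{\left(-1381,g{\left(-42,-5 \right)} \right)} + \left(- \frac{1744523}{-993233} + \frac{\left(-1222025 + 621274\right) \frac{1}{257049 - 520845}}{162096}\right) = \left(-37\right) \left(-1381\right) + \left(- \frac{1744523}{-993233} + \frac{\left(-1222025 + 621274\right) \frac{1}{257049 - 520845}}{162096}\right) = 51097 + \left(\left(-1744523\right) \left(- \frac{1}{993233}\right) + - \frac{600751}{-263796} \cdot \frac{1}{162096}\right) = 51097 + \left(\frac{1744523}{993233} + \left(-600751\right) \left(- \frac{1}{263796}\right) \frac{1}{162096}\right) = 51097 + \left(\frac{1744523}{993233} + \frac{600751}{263796} \cdot \frac{1}{162096}\right) = 51097 + \left(\frac{1744523}{993233} + \frac{600751}{42760276416}\right) = 51097 + \frac{74596882379787551}{42470917625492928} = \frac{2170211074792191929567}{42470917625492928}$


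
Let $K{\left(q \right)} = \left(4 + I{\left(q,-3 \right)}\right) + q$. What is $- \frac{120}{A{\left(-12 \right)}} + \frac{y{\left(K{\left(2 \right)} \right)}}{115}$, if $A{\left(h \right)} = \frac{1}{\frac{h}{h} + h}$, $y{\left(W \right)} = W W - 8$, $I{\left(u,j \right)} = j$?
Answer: $\frac{151801}{115} \approx 1320.0$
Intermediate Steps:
$K{\left(q \right)} = 1 + q$ ($K{\left(q \right)} = \left(4 - 3\right) + q = 1 + q$)
$y{\left(W \right)} = -8 + W^{2}$ ($y{\left(W \right)} = W^{2} - 8 = -8 + W^{2}$)
$A{\left(h \right)} = \frac{1}{1 + h}$
$- \frac{120}{A{\left(-12 \right)}} + \frac{y{\left(K{\left(2 \right)} \right)}}{115} = - \frac{120}{\frac{1}{1 - 12}} + \frac{-8 + \left(1 + 2\right)^{2}}{115} = - \frac{120}{\frac{1}{-11}} + \left(-8 + 3^{2}\right) \frac{1}{115} = - \frac{120}{- \frac{1}{11}} + \left(-8 + 9\right) \frac{1}{115} = \left(-120\right) \left(-11\right) + 1 \cdot \frac{1}{115} = 1320 + \frac{1}{115} = \frac{151801}{115}$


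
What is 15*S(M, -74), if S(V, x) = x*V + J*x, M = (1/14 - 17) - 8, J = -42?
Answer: 520035/7 ≈ 74291.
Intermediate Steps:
M = -349/14 (M = (1/14 - 17) - 8 = -237/14 - 8 = -349/14 ≈ -24.929)
S(V, x) = -42*x + V*x (S(V, x) = x*V - 42*x = V*x - 42*x = -42*x + V*x)
15*S(M, -74) = 15*(-74*(-42 - 349/14)) = 15*(-74*(-937/14)) = 15*(34669/7) = 520035/7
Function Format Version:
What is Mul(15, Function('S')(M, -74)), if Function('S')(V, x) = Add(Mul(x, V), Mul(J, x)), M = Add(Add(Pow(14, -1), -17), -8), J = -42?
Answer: Rational(520035, 7) ≈ 74291.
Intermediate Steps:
M = Rational(-349, 14) (M = Add(Add(Rational(1, 14), -17), -8) = Add(Rational(-237, 14), -8) = Rational(-349, 14) ≈ -24.929)
Function('S')(V, x) = Add(Mul(-42, x), Mul(V, x)) (Function('S')(V, x) = Add(Mul(x, V), Mul(-42, x)) = Add(Mul(V, x), Mul(-42, x)) = Add(Mul(-42, x), Mul(V, x)))
Mul(15, Function('S')(M, -74)) = Mul(15, Mul(-74, Add(-42, Rational(-349, 14)))) = Mul(15, Mul(-74, Rational(-937, 14))) = Mul(15, Rational(34669, 7)) = Rational(520035, 7)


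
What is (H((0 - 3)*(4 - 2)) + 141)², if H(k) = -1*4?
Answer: 18769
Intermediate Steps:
H(k) = -4
(H((0 - 3)*(4 - 2)) + 141)² = (-4 + 141)² = 137² = 18769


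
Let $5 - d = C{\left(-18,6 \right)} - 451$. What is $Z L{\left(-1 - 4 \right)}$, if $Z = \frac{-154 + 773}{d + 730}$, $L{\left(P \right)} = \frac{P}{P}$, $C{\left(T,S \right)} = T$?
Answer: $\frac{619}{1204} \approx 0.51412$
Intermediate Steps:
$d = 474$ ($d = 5 - \left(-18 - 451\right) = 5 - -469 = 5 + 469 = 474$)
$L{\left(P \right)} = 1$
$Z = \frac{619}{1204}$ ($Z = \frac{-154 + 773}{474 + 730} = \frac{619}{1204} \approx 0.51412$)
$Z L{\left(-1 - 4 \right)} = \frac{619}{1204} \cdot 1 = \frac{619}{1204}$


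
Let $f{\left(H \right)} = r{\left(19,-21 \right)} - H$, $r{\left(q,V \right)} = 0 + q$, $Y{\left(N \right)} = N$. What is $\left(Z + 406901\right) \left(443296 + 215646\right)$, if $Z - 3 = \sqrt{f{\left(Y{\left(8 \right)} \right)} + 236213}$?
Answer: $268126135568 + 5271536 \sqrt{3691} \approx 2.6845 \cdot 10^{11}$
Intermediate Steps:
$r{\left(q,V \right)} = q$
$f{\left(H \right)} = 19 - H$
$Z = 3 + 8 \sqrt{3691}$ ($Z = 3 + \sqrt{\left(19 - 8\right) + 236213} = 3 + \sqrt{11 + 236213} = 3 + \sqrt{236224} = 3 + 8 \sqrt{3691} \approx 489.03$)
$\left(Z + 406901\right) \left(443296 + 215646\right) = \left(\left(3 + 8 \sqrt{3691}\right) + 406901\right) \left(443296 + 215646\right) = \left(406904 + 8 \sqrt{3691}\right) 658942 = 268126135568 + 5271536 \sqrt{3691}$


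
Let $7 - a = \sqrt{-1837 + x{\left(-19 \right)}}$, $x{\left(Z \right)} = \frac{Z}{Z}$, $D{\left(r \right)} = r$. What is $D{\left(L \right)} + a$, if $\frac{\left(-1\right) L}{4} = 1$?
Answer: $3 - 6 i \sqrt{51} \approx 3.0 - 42.849 i$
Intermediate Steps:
$L = -4$ ($L = \left(-4\right) 1 = -4$)
$x{\left(Z \right)} = 1$
$a = 7 - 6 i \sqrt{51}$ ($a = 7 - \sqrt{-1837 + 1} = 7 - \sqrt{-1836} = 7 - 6 i \sqrt{51} \approx 7.0 - 42.849 i$)
$D{\left(L \right)} + a = -4 + \left(7 - 6 i \sqrt{51}\right) = 3 - 6 i \sqrt{51}$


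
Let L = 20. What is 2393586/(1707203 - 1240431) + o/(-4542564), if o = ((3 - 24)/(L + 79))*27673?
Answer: 89724999872381/17492818888116 ≈ 5.1292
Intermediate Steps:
o = -193711/33 (o = ((3 - 24)/(20 + 79))*27673 = -21/99*27673 = -21*1/99*27673 = -7/33*27673 = -193711/33 ≈ -5870.0)
2393586/(1707203 - 1240431) + o/(-4542564) = 2393586/(1707203 - 1240431) - 193711/33/(-4542564) = 2393586/466772 - 193711/33*(-1/4542564) = 2393586*(1/466772) + 193711/149904612 = 1196793/233386 + 193711/149904612 = 89724999872381/17492818888116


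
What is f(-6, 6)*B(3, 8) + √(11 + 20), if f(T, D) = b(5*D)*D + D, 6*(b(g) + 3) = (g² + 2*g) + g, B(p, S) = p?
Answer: 2934 + √31 ≈ 2939.6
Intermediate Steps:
b(g) = -3 + g/2 + g²/6 (b(g) = -3 + ((g² + 2*g) + g)/6 = -3 + (g² + 3*g)/6 = -3 + (g/2 + g²/6) = -3 + g/2 + g²/6)
f(T, D) = D + D*(-3 + 5*D/2 + 25*D²/6) (f(T, D) = (-3 + (5*D)/2 + (5*D)²/6)*D + D = (-3 + 5*D/2 + (25*D²)/6)*D + D = (-3 + 5*D/2 + 25*D²/6)*D + D = D*(-3 + 5*D/2 + 25*D²/6) + D = D + D*(-3 + 5*D/2 + 25*D²/6))
f(-6, 6)*B(3, 8) + √(11 + 20) = ((⅙)*6*(-12 + 15*6 + 25*6²))*3 + √(11 + 20) = ((⅙)*6*(-12 + 90 + 25*36))*3 + √31 = ((⅙)*6*(-12 + 90 + 900))*3 + √31 = ((⅙)*6*978)*3 + √31 = 978*3 + √31 = 2934 + √31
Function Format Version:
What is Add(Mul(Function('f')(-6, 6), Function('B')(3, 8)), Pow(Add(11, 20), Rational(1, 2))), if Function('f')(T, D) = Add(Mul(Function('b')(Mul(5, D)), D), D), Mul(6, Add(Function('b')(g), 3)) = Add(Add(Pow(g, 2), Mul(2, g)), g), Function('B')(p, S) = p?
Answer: Add(2934, Pow(31, Rational(1, 2))) ≈ 2939.6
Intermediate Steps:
Function('b')(g) = Add(-3, Mul(Rational(1, 2), g), Mul(Rational(1, 6), Pow(g, 2))) (Function('b')(g) = Add(-3, Mul(Rational(1, 6), Add(Add(Pow(g, 2), Mul(2, g)), g))) = Add(-3, Mul(Rational(1, 6), Add(Pow(g, 2), Mul(3, g)))) = Add(-3, Add(Mul(Rational(1, 2), g), Mul(Rational(1, 6), Pow(g, 2)))) = Add(-3, Mul(Rational(1, 2), g), Mul(Rational(1, 6), Pow(g, 2))))
Function('f')(T, D) = Add(D, Mul(D, Add(-3, Mul(Rational(5, 2), D), Mul(Rational(25, 6), Pow(D, 2))))) (Function('f')(T, D) = Add(Mul(Add(-3, Mul(Rational(1, 2), Mul(5, D)), Mul(Rational(1, 6), Pow(Mul(5, D), 2))), D), D) = Add(Mul(Add(-3, Mul(Rational(5, 2), D), Mul(Rational(1, 6), Mul(25, Pow(D, 2)))), D), D) = Add(Mul(Add(-3, Mul(Rational(5, 2), D), Mul(Rational(25, 6), Pow(D, 2))), D), D) = Add(Mul(D, Add(-3, Mul(Rational(5, 2), D), Mul(Rational(25, 6), Pow(D, 2)))), D) = Add(D, Mul(D, Add(-3, Mul(Rational(5, 2), D), Mul(Rational(25, 6), Pow(D, 2))))))
Add(Mul(Function('f')(-6, 6), Function('B')(3, 8)), Pow(Add(11, 20), Rational(1, 2))) = Add(Mul(Mul(Rational(1, 6), 6, Add(-12, Mul(15, 6), Mul(25, Pow(6, 2)))), 3), Pow(Add(11, 20), Rational(1, 2))) = Add(Mul(Mul(Rational(1, 6), 6, Add(-12, 90, Mul(25, 36))), 3), Pow(31, Rational(1, 2))) = Add(Mul(Mul(Rational(1, 6), 6, Add(-12, 90, 900)), 3), Pow(31, Rational(1, 2))) = Add(Mul(Mul(Rational(1, 6), 6, 978), 3), Pow(31, Rational(1, 2))) = Add(Mul(978, 3), Pow(31, Rational(1, 2))) = Add(2934, Pow(31, Rational(1, 2)))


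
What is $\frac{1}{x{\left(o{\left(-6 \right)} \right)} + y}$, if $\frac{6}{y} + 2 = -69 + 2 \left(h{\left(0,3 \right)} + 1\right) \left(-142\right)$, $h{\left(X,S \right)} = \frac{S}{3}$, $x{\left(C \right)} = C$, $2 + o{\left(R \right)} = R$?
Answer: $- \frac{213}{1706} \approx -0.12485$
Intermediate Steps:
$o{\left(R \right)} = -2 + R$
$h{\left(X,S \right)} = \frac{S}{3}$ ($h{\left(X,S \right)} = S \frac{1}{3} = \frac{S}{3}$)
$y = - \frac{2}{213}$ ($y = \frac{6}{-2 + \left(-69 + 2 \left(\frac{1}{3} \cdot 3 + 1\right) \left(-142\right)\right)} = \frac{6}{-2 + \left(-69 + 2 \left(1 + 1\right) \left(-142\right)\right)} = \frac{6}{-2 + \left(-69 + 2 \cdot 2 \left(-142\right)\right)} = \frac{6}{-2 + \left(-69 + 4 \left(-142\right)\right)} = \frac{6}{-2 - 637} = \frac{6}{-639} = 6 \left(- \frac{1}{639}\right) = - \frac{2}{213} \approx -0.0093897$)
$\frac{1}{x{\left(o{\left(-6 \right)} \right)} + y} = \frac{1}{\left(-2 - 6\right) - \frac{2}{213}} = \frac{1}{-8 - \frac{2}{213}} = \frac{1}{- \frac{1706}{213}} = - \frac{213}{1706}$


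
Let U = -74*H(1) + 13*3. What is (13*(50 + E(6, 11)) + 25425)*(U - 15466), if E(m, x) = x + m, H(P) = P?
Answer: -407614296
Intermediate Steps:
U = -35 (U = -74*1 + 13*3 = -74 + 39 = -35)
E(m, x) = m + x
(13*(50 + E(6, 11)) + 25425)*(U - 15466) = (13*(50 + (6 + 11)) + 25425)*(-35 - 15466) = (13*(50 + 17) + 25425)*(-15501) = (13*67 + 25425)*(-15501) = (871 + 25425)*(-15501) = 26296*(-15501) = -407614296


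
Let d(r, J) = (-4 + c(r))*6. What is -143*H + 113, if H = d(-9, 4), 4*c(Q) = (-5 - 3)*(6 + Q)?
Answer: -1603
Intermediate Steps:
c(Q) = -12 - 2*Q (c(Q) = ((-5 - 3)*(6 + Q))/4 = (-8*(6 + Q))/4 = (-48 - 8*Q)/4 = -12 - 2*Q)
d(r, J) = -96 - 12*r (d(r, J) = (-4 + (-12 - 2*r))*6 = (-16 - 2*r)*6 = -96 - 12*r)
H = 12 (H = -96 - 12*(-9) = -96 + 108 = 12)
-143*H + 113 = -143*12 + 113 = -1716 + 113 = -1603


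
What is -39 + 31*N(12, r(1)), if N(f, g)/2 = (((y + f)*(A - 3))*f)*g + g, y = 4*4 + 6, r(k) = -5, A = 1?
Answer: 252611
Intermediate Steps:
y = 22 (y = 16 + 6 = 22)
N(f, g) = 2*g + 2*f*g*(-44 - 2*f) (N(f, g) = 2*((((22 + f)*(1 - 3))*f)*g + g) = 2*((((22 + f)*(-2))*f)*g + g) = 2*(((-44 - 2*f)*f)*g + g) = 2*((f*(-44 - 2*f))*g + g) = 2*(f*g*(-44 - 2*f) + g) = 2*(g + f*g*(-44 - 2*f)) = 2*g + 2*f*g*(-44 - 2*f))
-39 + 31*N(12, r(1)) = -39 + 31*(2*(-5)*(1 - 44*12 - 2*12**2)) = -39 + 31*(2*(-5)*(1 - 528 - 2*144)) = -39 + 31*(2*(-5)*(1 - 528 - 288)) = -39 + 31*(2*(-5)*(-815)) = -39 + 31*8150 = -39 + 252650 = 252611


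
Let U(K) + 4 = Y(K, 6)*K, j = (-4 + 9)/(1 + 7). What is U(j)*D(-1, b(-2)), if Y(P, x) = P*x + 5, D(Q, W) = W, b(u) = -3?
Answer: -141/32 ≈ -4.4063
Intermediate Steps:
Y(P, x) = 5 + P*x
j = 5/8 ≈ 0.62500
U(K) = -4 + K*(5 + 6*K) (U(K) = -4 + (5 + K*6)*K = -4 + (5 + 6*K)*K = -4 + K*(5 + 6*K))
U(j)*D(-1, b(-2)) = (-4 + 5*(5 + 6*(5/8))/8)*(-3) = (-4 + 5*(5 + 15/4)/8)*(-3) = (-4 + (5/8)*(35/4))*(-3) = (-4 + 175/32)*(-3) = (47/32)*(-3) = -141/32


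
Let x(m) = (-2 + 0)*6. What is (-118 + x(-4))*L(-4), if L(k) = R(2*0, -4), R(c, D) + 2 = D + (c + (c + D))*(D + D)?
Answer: -3380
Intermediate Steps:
R(c, D) = -2 + D + 2*D*(D + 2*c) (R(c, D) = -2 + (D + (c + (c + D))*(D + D)) = -2 + (D + (c + (D + c))*(2*D)) = -2 + (D + (D + 2*c)*(2*D)) = -2 + (D + 2*D*(D + 2*c)) = -2 + D + 2*D*(D + 2*c))
x(m) = -12 (x(m) = -2*6 = -12)
L(k) = 26 (L(k) = -2 - 4 + 2*(-4)**2 + 4*(-4)*(2*0) = -2 - 4 + 2*16 + 4*(-4)*0 = -2 - 4 + 32 + 0 = 26)
(-118 + x(-4))*L(-4) = (-118 - 12)*26 = -130*26 = -3380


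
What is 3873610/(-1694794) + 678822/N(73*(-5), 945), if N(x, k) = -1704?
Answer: -96422007009/240660748 ≈ -400.66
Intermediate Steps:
3873610/(-1694794) + 678822/N(73*(-5), 945) = 3873610/(-1694794) + 678822/(-1704) = 3873610*(-1/1694794) + 678822*(-1/1704) = -1936805/847397 - 113137/284 = -96422007009/240660748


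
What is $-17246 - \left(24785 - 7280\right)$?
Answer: $-34751$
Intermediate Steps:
$-17246 - \left(24785 - 7280\right) = -17246 - 17505 = -34751$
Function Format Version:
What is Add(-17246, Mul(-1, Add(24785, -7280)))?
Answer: -34751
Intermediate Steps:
Add(-17246, Mul(-1, Add(24785, -7280))) = Add(-17246, Mul(-1, 17505)) = Add(-17246, -17505) = -34751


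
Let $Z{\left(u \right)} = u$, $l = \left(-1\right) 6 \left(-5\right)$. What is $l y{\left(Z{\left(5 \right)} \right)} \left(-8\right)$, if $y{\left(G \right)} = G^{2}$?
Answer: $-6000$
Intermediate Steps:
$l = 30$ ($l = \left(-6\right) \left(-5\right) = 30$)
$l y{\left(Z{\left(5 \right)} \right)} \left(-8\right) = 30 \cdot 5^{2} \left(-8\right) = 30 \cdot 25 \left(-8\right) = 750 \left(-8\right) = -6000$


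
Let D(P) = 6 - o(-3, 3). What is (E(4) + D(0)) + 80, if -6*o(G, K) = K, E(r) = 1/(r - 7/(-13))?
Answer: 10233/118 ≈ 86.720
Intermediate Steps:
E(r) = 1/(7/13 + r) (E(r) = 1/(r - 7*(-1/13)) = 1/(r + 7/13) = 1/(7/13 + r))
o(G, K) = -K/6
D(P) = 13/2 (D(P) = 6 - (-1)*3/6 = 6 - 1*(-½) = 6 + ½ = 13/2)
(E(4) + D(0)) + 80 = (13/(7 + 13*4) + 13/2) + 80 = (13/(7 + 52) + 13/2) + 80 = (13/59 + 13/2) + 80 = 793/118 + 80 = 10233/118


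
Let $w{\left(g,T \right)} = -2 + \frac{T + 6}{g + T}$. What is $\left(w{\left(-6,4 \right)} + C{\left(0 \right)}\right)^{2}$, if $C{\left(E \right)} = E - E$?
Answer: $49$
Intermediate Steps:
$C{\left(E \right)} = 0$
$w{\left(g,T \right)} = -2 + \frac{6 + T}{T + g}$
$\left(w{\left(-6,4 \right)} + C{\left(0 \right)}\right)^{2} = \left(\frac{6 - 4 - -12}{4 - 6} + 0\right)^{2} = \left(\frac{6 - 4 + 12}{-2} + 0\right)^{2} = \left(\left(- \frac{1}{2}\right) 14 + 0\right)^{2} = \left(-7 + 0\right)^{2} = \left(-7\right)^{2} = 49$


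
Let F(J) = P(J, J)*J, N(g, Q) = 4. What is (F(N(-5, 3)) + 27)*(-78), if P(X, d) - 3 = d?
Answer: -4290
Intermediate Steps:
P(X, d) = 3 + d
F(J) = J*(3 + J) (F(J) = (3 + J)*J = J*(3 + J))
(F(N(-5, 3)) + 27)*(-78) = (4*(3 + 4) + 27)*(-78) = (4*7 + 27)*(-78) = (28 + 27)*(-78) = 55*(-78) = -4290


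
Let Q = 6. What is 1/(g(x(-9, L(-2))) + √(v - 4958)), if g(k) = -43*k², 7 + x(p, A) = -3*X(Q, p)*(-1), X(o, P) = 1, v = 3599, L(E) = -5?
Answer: -688/474703 - 3*I*√151/474703 ≈ -0.0014493 - 7.7658e-5*I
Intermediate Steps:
x(p, A) = -4 (x(p, A) = -7 - 3*1*(-1) = -7 - 3*(-1) = -7 + 3 = -4)
1/(g(x(-9, L(-2))) + √(v - 4958)) = 1/(-43*(-4)² + √(3599 - 4958)) = 1/(-43*16 + √(-1359)) = 1/(-688 + 3*I*√151)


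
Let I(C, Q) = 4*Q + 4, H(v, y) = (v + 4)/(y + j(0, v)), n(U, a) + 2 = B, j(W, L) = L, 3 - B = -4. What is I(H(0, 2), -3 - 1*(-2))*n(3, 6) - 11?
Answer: -11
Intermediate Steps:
B = 7 (B = 3 - 1*(-4) = 3 + 4 = 7)
n(U, a) = 5 (n(U, a) = -2 + 7 = 5)
H(v, y) = (4 + v)/(v + y) (H(v, y) = (v + 4)/(y + v) = (4 + v)/(v + y))
I(C, Q) = 4 + 4*Q
I(H(0, 2), -3 - 1*(-2))*n(3, 6) - 11 = (4 + 4*(-3 - 1*(-2)))*5 - 11 = (4 + 4*(-3 + 2))*5 - 11 = (4 + 4*(-1))*5 - 11 = (4 - 4)*5 - 11 = 0*5 - 11 = 0 - 11 = -11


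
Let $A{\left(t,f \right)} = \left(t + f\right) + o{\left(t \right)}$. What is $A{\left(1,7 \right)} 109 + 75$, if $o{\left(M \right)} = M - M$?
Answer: $947$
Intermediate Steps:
$o{\left(M \right)} = 0$
$A{\left(t,f \right)} = f + t$ ($A{\left(t,f \right)} = \left(t + f\right) + 0 = \left(f + t\right) + 0 = f + t$)
$A{\left(1,7 \right)} 109 + 75 = \left(7 + 1\right) 109 + 75 = 8 \cdot 109 + 75 = 872 + 75 = 947$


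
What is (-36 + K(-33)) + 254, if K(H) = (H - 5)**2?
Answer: 1662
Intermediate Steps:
K(H) = (-5 + H)**2
(-36 + K(-33)) + 254 = (-36 + (-5 - 33)**2) + 254 = (-36 + (-38)**2) + 254 = (-36 + 1444) + 254 = 1408 + 254 = 1662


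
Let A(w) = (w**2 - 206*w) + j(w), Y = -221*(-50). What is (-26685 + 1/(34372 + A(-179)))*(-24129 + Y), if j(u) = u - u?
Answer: 36048517595926/103287 ≈ 3.4901e+8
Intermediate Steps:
Y = 11050
j(u) = 0
A(w) = w**2 - 206*w (A(w) = (w**2 - 206*w) + 0 = w**2 - 206*w)
(-26685 + 1/(34372 + A(-179)))*(-24129 + Y) = (-26685 + 1/(34372 - 179*(-206 - 179)))*(-24129 + 11050) = (-26685 + 1/(34372 - 179*(-385)))*(-13079) = (-26685 + 1/(34372 + 68915))*(-13079) = (-26685 + 1/103287)*(-13079) = -2756213594/103287*(-13079) = 36048517595926/103287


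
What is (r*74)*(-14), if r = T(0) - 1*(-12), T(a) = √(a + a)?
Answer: -12432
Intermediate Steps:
T(a) = √2*√a (T(a) = √(2*a) = √2*√a)
r = 12 (r = √2*√0 - 1*(-12) = √2*0 + 12 = 0 + 12 = 12)
(r*74)*(-14) = (12*74)*(-14) = 888*(-14) = -12432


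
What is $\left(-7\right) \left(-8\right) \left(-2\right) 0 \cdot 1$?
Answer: $0$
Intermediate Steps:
$\left(-7\right) \left(-8\right) \left(-2\right) 0 \cdot 1 = 56 \cdot 0 \cdot 1 = 56 \cdot 0 = 0$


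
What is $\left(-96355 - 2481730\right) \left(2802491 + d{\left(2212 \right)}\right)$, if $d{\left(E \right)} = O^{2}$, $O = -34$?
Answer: $-7228040275995$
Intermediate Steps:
$d{\left(E \right)} = 1156$ ($d{\left(E \right)} = \left(-34\right)^{2} = 1156$)
$\left(-96355 - 2481730\right) \left(2802491 + d{\left(2212 \right)}\right) = \left(-96355 - 2481730\right) \left(2802491 + 1156\right) = \left(-2578085\right) 2803647 = -7228040275995$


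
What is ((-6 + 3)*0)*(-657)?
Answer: 0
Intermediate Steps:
((-6 + 3)*0)*(-657) = -3*0*(-657) = 0*(-657) = 0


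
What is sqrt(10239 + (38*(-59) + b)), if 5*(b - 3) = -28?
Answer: 2*sqrt(49965)/5 ≈ 89.411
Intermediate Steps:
b = -13/5 (b = 3 + (1/5)*(-28) = 3 - 28/5 = -13/5 ≈ -2.6000)
sqrt(10239 + (38*(-59) + b)) = sqrt(10239 + (38*(-59) - 13/5)) = sqrt(10239 + (-2242 - 13/5)) = sqrt(10239 - 11223/5) = sqrt(39972/5) = 2*sqrt(49965)/5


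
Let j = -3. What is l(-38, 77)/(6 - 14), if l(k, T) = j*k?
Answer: -57/4 ≈ -14.250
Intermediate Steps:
l(k, T) = -3*k
l(-38, 77)/(6 - 14) = (-3*(-38))/(6 - 14) = 114/(-8) = 114*(-⅛) = -57/4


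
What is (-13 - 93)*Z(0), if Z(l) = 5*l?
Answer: 0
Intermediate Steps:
(-13 - 93)*Z(0) = (-13 - 93)*(5*0) = -106*0 = 0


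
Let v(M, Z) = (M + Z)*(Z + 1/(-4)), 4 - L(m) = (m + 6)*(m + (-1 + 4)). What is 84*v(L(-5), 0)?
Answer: -126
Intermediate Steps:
L(m) = 4 - (3 + m)*(6 + m) (L(m) = 4 - (m + 6)*(m + (-1 + 4)) = 4 - (6 + m)*(m + 3) = 4 - (6 + m)*(3 + m) = 4 - (3 + m)*(6 + m))
v(M, Z) = (-1/4 + Z)*(M + Z) (v(M, Z) = (M + Z)*(Z - 1/4) = (M + Z)*(-1/4 + Z) = (-1/4 + Z)*(M + Z))
84*v(L(-5), 0) = 84*(0**2 - (-14 - 1*(-5)**2 - 9*(-5))/4 - 1/4*0 + (-14 - 1*(-5)**2 - 9*(-5))*0) = 84*(0 - (-14 - 1*25 + 45)/4 + 0 + (-14 - 1*25 + 45)*0) = 84*(0 - (-14 - 25 + 45)/4 + 0 + (-14 - 25 + 45)*0) = 84*(0 - 1/4*6 + 0 + 6*0) = 84*(0 - 3/2 + 0 + 0) = 84*(-3/2) = -126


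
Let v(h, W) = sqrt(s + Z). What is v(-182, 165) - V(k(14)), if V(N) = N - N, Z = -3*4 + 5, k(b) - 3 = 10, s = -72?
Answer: I*sqrt(79) ≈ 8.8882*I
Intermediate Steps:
k(b) = 13 (k(b) = 3 + 10 = 13)
Z = -7 (Z = -12 + 5 = -7)
v(h, W) = I*sqrt(79) (v(h, W) = sqrt(-72 - 7) = sqrt(-79) = I*sqrt(79))
V(N) = 0
v(-182, 165) - V(k(14)) = I*sqrt(79) - 1*0 = I*sqrt(79) + 0 = I*sqrt(79)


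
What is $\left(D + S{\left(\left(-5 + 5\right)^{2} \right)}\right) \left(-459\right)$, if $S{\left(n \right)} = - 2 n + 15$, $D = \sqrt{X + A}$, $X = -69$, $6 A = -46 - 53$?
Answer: $-6885 - \frac{1377 i \sqrt{38}}{2} \approx -6885.0 - 4244.2 i$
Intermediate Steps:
$A = - \frac{33}{2}$ ($A = \frac{-46 - 53}{6} = \frac{1}{6} \left(-99\right) = - \frac{33}{2} \approx -16.5$)
$D = \frac{3 i \sqrt{38}}{2}$ ($D = \sqrt{-69 - \frac{33}{2}} = \sqrt{- \frac{171}{2}} = \frac{3 i \sqrt{38}}{2} \approx 9.2466 i$)
$S{\left(n \right)} = 15 - 2 n$
$\left(D + S{\left(\left(-5 + 5\right)^{2} \right)}\right) \left(-459\right) = \left(\frac{3 i \sqrt{38}}{2} + \left(15 - 2 \left(-5 + 5\right)^{2}\right)\right) \left(-459\right) = \left(\frac{3 i \sqrt{38}}{2} + \left(15 - 2 \cdot 0^{2}\right)\right) \left(-459\right) = \left(\frac{3 i \sqrt{38}}{2} + \left(15 - 0\right)\right) \left(-459\right) = \left(\frac{3 i \sqrt{38}}{2} + \left(15 + 0\right)\right) \left(-459\right) = \left(\frac{3 i \sqrt{38}}{2} + 15\right) \left(-459\right) = \left(15 + \frac{3 i \sqrt{38}}{2}\right) \left(-459\right) = -6885 - \frac{1377 i \sqrt{38}}{2}$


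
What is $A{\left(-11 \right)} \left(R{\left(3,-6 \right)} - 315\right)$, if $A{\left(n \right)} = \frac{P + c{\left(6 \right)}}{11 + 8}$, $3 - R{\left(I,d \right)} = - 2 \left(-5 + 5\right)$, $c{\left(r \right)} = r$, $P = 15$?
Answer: $- \frac{6552}{19} \approx -344.84$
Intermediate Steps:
$R{\left(I,d \right)} = 3$ ($R{\left(I,d \right)} = 3 - - 2 \left(-5 + 5\right) = 3 - \left(-2\right) 0 = 3 - 0 = 3 + 0 = 3$)
$A{\left(n \right)} = \frac{21}{19}$ ($A{\left(n \right)} = \frac{15 + 6}{11 + 8} = \frac{21}{19}$)
$A{\left(-11 \right)} \left(R{\left(3,-6 \right)} - 315\right) = \frac{21 \left(3 - 315\right)}{19} = \frac{21}{19} \left(-312\right) = - \frac{6552}{19}$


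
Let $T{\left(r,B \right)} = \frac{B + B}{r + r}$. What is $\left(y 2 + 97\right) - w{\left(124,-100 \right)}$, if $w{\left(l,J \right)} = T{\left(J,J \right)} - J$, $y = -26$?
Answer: $-56$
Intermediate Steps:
$T{\left(r,B \right)} = \frac{B}{r}$ ($T{\left(r,B \right)} = \frac{2 B}{2 r} = 2 B \frac{1}{2 r} = \frac{B}{r}$)
$w{\left(l,J \right)} = 1 - J$ ($w{\left(l,J \right)} = \frac{J}{J} - J = 1 - J$)
$\left(y 2 + 97\right) - w{\left(124,-100 \right)} = \left(\left(-26\right) 2 + 97\right) - \left(1 - -100\right) = \left(-52 + 97\right) - \left(1 + 100\right) = 45 - 101 = -56$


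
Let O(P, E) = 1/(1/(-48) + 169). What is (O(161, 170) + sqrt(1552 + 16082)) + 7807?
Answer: 63322625/8111 + sqrt(17634) ≈ 7939.8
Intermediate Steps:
O(P, E) = 48/8111 (O(P, E) = 1/(-1/48 + 169) = 1/(8111/48) = 48/8111)
(O(161, 170) + sqrt(1552 + 16082)) + 7807 = (48/8111 + sqrt(1552 + 16082)) + 7807 = (48/8111 + sqrt(17634)) + 7807 = 63322625/8111 + sqrt(17634)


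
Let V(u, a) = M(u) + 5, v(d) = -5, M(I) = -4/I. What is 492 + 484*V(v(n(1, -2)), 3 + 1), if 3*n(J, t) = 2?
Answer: 16496/5 ≈ 3299.2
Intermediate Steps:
n(J, t) = ⅔ (n(J, t) = (⅓)*2 = ⅔)
V(u, a) = 5 - 4/u (V(u, a) = -4/u + 5 = 5 - 4/u)
492 + 484*V(v(n(1, -2)), 3 + 1) = 492 + 484*(5 - 4/(-5)) = 492 + 484*(5 - 4*(-⅕)) = 492 + 484*(5 + ⅘) = 492 + 484*(29/5) = 492 + 14036/5 = 16496/5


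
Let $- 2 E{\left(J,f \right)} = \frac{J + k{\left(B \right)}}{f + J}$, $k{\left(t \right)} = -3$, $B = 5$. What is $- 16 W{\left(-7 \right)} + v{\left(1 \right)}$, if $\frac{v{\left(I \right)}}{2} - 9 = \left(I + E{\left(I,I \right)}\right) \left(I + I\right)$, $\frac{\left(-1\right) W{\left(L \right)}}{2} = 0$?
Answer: $24$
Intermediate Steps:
$W{\left(L \right)} = 0$ ($W{\left(L \right)} = \left(-2\right) 0 = 0$)
$E{\left(J,f \right)} = - \frac{-3 + J}{2 \left(J + f\right)}$ ($E{\left(J,f \right)} = - \frac{\left(J - 3\right) \frac{1}{f + J}}{2} = - \frac{\left(-3 + J\right) \frac{1}{J + f}}{2} = - \frac{\frac{1}{J + f} \left(-3 + J\right)}{2} = - \frac{-3 + J}{2 \left(J + f\right)}$)
$v{\left(I \right)} = 18 + 4 I \left(I + \frac{3 - I}{4 I}\right)$ ($v{\left(I \right)} = 18 + 2 \left(I + \frac{3 - I}{2 \left(I + I\right)}\right) \left(I + I\right) = 18 + 2 \left(I + \frac{3 - I}{2 \cdot 2 I}\right) 2 I = 18 + 2 \left(I + \frac{\frac{1}{2 I} \left(3 - I\right)}{2}\right) 2 I = 18 + 2 \left(I + \frac{3 - I}{4 I}\right) 2 I = 18 + 2 \cdot 2 I \left(I + \frac{3 - I}{4 I}\right) = 18 + 4 I \left(I + \frac{3 - I}{4 I}\right)$)
$- 16 W{\left(-7 \right)} + v{\left(1 \right)} = \left(-16\right) 0 + \left(21 - 1 + 4 \cdot 1^{2}\right) = 0 + \left(21 - 1 + 4 \cdot 1\right) = 0 + \left(21 - 1 + 4\right) = 0 + 24 = 24$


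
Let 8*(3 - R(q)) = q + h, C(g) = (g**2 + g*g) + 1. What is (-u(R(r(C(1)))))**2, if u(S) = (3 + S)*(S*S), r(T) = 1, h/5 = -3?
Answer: 125238481/4096 ≈ 30576.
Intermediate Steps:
h = -15 (h = 5*(-3) = -15)
C(g) = 1 + 2*g**2 (C(g) = (g**2 + g**2) + 1 = 2*g**2 + 1 = 1 + 2*g**2)
R(q) = 39/8 - q/8 (R(q) = 3 - (q - 15)/8 = 3 - (-15 + q)/8 = 3 + (15/8 - q/8) = 39/8 - q/8)
u(S) = S**2*(3 + S) (u(S) = (3 + S)*S**2 = S**2*(3 + S))
(-u(R(r(C(1)))))**2 = (-(39/8 - 1/8*1)**2*(3 + (39/8 - 1/8*1)))**2 = (-(39/8 - 1/8)**2*(3 + (39/8 - 1/8)))**2 = (-(19/4)**2*(3 + 19/4))**2 = (-361*31/(16*4))**2 = (-1*11191/64)**2 = (-11191/64)**2 = 125238481/4096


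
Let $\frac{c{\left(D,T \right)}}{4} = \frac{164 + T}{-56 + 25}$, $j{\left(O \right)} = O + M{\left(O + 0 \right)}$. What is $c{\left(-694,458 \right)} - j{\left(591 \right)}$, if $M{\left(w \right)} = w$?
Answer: $- \frac{39130}{31} \approx -1262.3$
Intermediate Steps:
$j{\left(O \right)} = 2 O$ ($j{\left(O \right)} = O + \left(O + 0\right) = O + O = 2 O$)
$c{\left(D,T \right)} = - \frac{656}{31} - \frac{4 T}{31}$ ($c{\left(D,T \right)} = 4 \frac{164 + T}{-56 + 25} = 4 \frac{164 + T}{-31} = 4 \left(164 + T\right) \left(- \frac{1}{31}\right) = 4 \left(- \frac{164}{31} - \frac{T}{31}\right) = - \frac{656}{31} - \frac{4 T}{31}$)
$c{\left(-694,458 \right)} - j{\left(591 \right)} = \left(- \frac{656}{31} - \frac{1832}{31}\right) - 2 \cdot 591 = \left(- \frac{656}{31} - \frac{1832}{31}\right) - 1182 = - \frac{2488}{31} - 1182 = - \frac{39130}{31}$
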